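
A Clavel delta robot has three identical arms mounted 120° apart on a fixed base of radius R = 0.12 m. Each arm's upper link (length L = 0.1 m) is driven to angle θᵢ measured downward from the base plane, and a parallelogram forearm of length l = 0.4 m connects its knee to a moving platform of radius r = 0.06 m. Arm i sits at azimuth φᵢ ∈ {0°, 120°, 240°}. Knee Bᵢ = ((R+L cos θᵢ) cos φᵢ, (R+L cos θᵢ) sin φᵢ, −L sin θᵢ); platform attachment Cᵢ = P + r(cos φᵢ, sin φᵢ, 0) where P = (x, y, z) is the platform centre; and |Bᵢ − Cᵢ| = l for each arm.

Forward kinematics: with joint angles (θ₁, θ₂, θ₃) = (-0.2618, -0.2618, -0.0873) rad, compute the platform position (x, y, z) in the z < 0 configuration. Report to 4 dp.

(0.0121, 0.0210, -0.3465)

S1 = (0.1566·cos0.0°, 0.1566·sin0.0°, 0.0259) = (0.1566, 0.0000, 0.0259)
φ2=120.0°: virtual centre (-0.0783, 0.1356, 0.0259), radius l
S3 = (0.1596·cos240.0°, 0.1596·sin240.0°, 0.0087) = (-0.0798, -0.1382, 0.0087)
eliminate P² terms by subtracting sphere 1 from 2 and 3
linear system: -0.4698x+0.2712y = 0.0000−0.0000z; -0.4728x+-0.2765y = 0.0004−-0.0343z
det = 0.2581;  x = -0.0004+-0.0361z,  y = -0.0007+-0.0625z
quadratic in z: (1.0052)z²+(-0.0404)z+(-0.1347)=0, √Δ=0.7370 → z ∈ {-0.3465, 0.3867}; z = -0.3465 (taking z<0)
x = 0.0121, y = 0.0210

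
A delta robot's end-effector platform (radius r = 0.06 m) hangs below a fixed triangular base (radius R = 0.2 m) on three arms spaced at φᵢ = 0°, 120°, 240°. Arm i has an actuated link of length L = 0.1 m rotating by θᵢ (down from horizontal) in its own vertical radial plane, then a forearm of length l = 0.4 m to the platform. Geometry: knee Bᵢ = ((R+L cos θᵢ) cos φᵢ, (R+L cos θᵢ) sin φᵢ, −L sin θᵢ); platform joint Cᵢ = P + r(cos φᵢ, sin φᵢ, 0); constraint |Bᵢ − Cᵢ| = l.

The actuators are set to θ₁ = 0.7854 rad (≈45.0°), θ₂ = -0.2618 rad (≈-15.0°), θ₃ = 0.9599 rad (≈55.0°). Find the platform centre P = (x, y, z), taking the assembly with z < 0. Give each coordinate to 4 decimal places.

(-0.0444, 0.1146, -0.3567)

O1 = (0.2107·cos0.0°, 0.2107·sin0.0°, -0.0707) = (0.2107, 0.0000, -0.0707)
arm 2 at φ=120.0°: ρ2 = 0.2366;  O2 = (-0.1183, 0.2049, 0.0259)
φ3=240.0°: virtual centre (-0.0987, -0.1709, -0.0819), radius l
subtract pairs → two planes through P
[-0.6580 0.4098 0.1932]·P = 0.0072;  [-0.6188 -0.3418 -0.0224]·P = -0.0037
det = 0.4785;  x = -0.0020+0.1188z,  y = 0.0145+-0.2806z
sphere 1 gives Az²+Bz+C=0 with A=1.0929, B=0.0827, C=-0.1096;  B²−4AC=0.4858;  roots -0.3567, 0.2810;  negative root z = -0.3567
x = -0.0444, y = 0.1146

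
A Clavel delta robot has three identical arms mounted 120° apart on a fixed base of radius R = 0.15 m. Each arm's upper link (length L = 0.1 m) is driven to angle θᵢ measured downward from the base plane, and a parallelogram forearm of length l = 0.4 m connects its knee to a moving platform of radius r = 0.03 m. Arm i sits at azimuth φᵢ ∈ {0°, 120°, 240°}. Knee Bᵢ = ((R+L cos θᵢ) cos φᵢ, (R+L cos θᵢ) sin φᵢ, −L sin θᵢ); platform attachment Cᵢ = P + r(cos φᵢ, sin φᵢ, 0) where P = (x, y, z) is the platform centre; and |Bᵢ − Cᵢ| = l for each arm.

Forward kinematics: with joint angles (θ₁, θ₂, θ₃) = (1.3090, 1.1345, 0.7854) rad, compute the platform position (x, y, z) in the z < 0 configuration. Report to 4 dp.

(-0.0440, -0.0382, -0.4465)

φ1=0.0°: virtual centre (0.1459, 0.0000, -0.0966), radius l
φ2=120.0°: virtual centre (-0.0811, 0.1405, -0.0906), radius l
O3 = (0.1907·cos240.0°, 0.1907·sin240.0°, -0.0707) = (-0.0954, -0.1652, -0.0707)
eliminate P² terms by subtracting sphere 1 from 2 and 3
[-0.4540 0.2810 0.0119]·P = 0.0039;  [-0.4825 -0.3303 0.0518]·P = 0.0108
Cramer: x(z) = -0.0151+0.0647z;  y(z) = -0.0105+0.0622z
into |P−O₁|² = l²: 1.0081z² + 0.1710z + -0.1246 = 0;  Δ = 0.5318;  z = -0.4465 or 0.2769 → z<0 root = -0.4465
x = -0.0440, y = -0.0382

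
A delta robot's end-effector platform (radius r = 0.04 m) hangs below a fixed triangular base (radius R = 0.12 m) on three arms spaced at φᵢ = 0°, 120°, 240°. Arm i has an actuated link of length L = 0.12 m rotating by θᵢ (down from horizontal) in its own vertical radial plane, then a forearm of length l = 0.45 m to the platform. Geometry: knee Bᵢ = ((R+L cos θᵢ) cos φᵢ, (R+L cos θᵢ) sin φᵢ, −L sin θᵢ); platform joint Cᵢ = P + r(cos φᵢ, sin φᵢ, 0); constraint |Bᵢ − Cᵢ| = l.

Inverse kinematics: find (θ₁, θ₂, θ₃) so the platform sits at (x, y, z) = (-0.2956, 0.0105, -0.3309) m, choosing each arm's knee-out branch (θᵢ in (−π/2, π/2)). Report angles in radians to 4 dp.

θ₁ = 1.3965, θ₂ = -0.3490, θ₃ = -0.2613

arm 1 (φ=0.0°): x'=-0.2956, y'=0.0105
  A=0.3756, B=-0.3309, C=(l²−L²−A²−y'²−z²)/(2L)=-0.2608
  γ=atan2(-0.3309,0.3756)=-0.7222;  ψ=arccos(-0.5209)=2.1187;  θ1=γ+ψ≈1.3965
φ2=120.0° → target in arm frame (0.1569, 0.2507)
  A=-0.0769, B=-0.3309, C=(l²−L²−A²−y'²−z²)/(2L)=0.0409
  θ2 = atan2(B,A) + arccos(C/0.3397) = -0.3490
rotate P by −φ3: (0.1387, -0.2612, -0.3309)
  A=-0.0587, B=-0.3309, C=(l²−L²−A²−y'²−z²)/(2L)=0.0288
  θ3 = atan2(B,A) + arccos(C/0.3361) = -0.2613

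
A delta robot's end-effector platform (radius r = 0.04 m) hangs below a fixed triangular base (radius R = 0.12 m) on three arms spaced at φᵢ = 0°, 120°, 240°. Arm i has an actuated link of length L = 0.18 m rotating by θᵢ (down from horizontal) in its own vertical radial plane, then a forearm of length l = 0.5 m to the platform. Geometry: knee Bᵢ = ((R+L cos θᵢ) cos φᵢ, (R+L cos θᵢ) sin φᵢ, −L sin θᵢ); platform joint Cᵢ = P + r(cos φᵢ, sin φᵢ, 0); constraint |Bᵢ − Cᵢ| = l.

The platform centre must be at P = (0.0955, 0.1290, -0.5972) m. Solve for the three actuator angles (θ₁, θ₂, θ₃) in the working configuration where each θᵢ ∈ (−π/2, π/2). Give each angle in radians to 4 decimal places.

θ₁ = 0.7851, θ₂ = 0.8726, θ₃ = 1.3960

rotate P by −φ1: (0.0955, 0.1290, -0.5972)
  A=-0.0155, B=-0.5972, C=(l²−L²−A²−y'²−z²)/(2L)=-0.4331
  γ=atan2(-0.5972,-0.0155)=-1.5967;  ψ=arccos(-0.7250)=2.3819;  θ1=γ+ψ≈0.7851
φ2=120.0° → target in arm frame (0.0640, -0.1472)
  A cos θ + B sin θ = C:  0.0160·cos θ + -0.5972·sin θ = -0.4472
  θ2 = atan2(B,A) + arccos(C/0.5974) = 0.8726
rotate P by −φ3: (-0.1595, 0.0182, -0.5972)
  A cos θ + B sin θ = C:  0.2395·cos θ + -0.5972·sin θ = -0.5465
  γ=atan2(-0.5972,0.2395)=-1.1894;  ψ=arccos(-0.8493)=2.5854;  θ3=γ+ψ≈1.3960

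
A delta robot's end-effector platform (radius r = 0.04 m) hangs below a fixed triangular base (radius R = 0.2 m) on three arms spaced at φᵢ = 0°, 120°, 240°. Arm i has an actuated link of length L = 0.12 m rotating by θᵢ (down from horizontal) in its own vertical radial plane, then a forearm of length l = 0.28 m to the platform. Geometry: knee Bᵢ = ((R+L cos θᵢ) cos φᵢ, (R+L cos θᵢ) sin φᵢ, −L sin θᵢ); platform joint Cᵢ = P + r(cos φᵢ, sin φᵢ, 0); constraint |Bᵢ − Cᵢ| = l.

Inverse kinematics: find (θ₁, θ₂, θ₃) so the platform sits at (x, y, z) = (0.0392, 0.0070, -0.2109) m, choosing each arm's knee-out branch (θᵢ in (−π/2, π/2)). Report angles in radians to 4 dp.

arm 1 (φ=0.0°): x'=0.0392, y'=0.0070
  A cos θ + B sin θ = C:  0.1208·cos θ + -0.2109·sin θ = 0.0203
  γ=atan2(-0.2109,0.1208)=-1.0506;  ψ=arccos(0.0837)=1.4870;  θ1=γ+ψ≈0.4364
arm 2 (φ=120.0°): x'=-0.0135, y'=-0.0374
  e−x'=0.1735;  (l²−L²−(e−x')²−y'²−z²)/2L = -0.0500
  γ=atan2(-0.2109,0.1735)=-0.8823;  ψ=arccos(-0.1830)=1.7549;  θ2=γ+ψ≈0.8726
arm 3 (φ=240.0°): x'=-0.0257, y'=0.0304
  e−x'=0.1857;  (l²−L²−(e−x')²−y'²−z²)/2L = -0.0662
  γ=atan2(-0.2109,0.1857)=-0.8490;  ψ=arccos(-0.2354)=1.8085;  θ3=γ+ψ≈0.9595

θ₁ = 0.4364, θ₂ = 0.8726, θ₃ = 0.9595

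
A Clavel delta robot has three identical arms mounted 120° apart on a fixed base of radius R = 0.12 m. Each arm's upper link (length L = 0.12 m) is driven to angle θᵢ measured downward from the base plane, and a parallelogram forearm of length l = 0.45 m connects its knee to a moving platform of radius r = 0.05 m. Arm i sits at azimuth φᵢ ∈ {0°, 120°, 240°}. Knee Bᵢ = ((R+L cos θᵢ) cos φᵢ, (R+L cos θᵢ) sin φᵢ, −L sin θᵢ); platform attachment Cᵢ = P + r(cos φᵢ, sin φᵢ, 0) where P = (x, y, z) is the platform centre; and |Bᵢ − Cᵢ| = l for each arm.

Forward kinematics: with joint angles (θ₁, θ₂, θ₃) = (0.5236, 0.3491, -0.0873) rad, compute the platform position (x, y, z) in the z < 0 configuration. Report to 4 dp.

arm 1 at φ=0.0°: e+L cos θ1 = 0.1739;  centre 1 = (0.1739, 0.0000, -0.0600)
φ2=120.0°: virtual centre (-0.0914, 0.1583, -0.0410), radius l
centre 3 = (0.1895·cos240.0°, 0.1895·sin240.0°, 0.0105) = (-0.0948, -0.1641, 0.0105)
|centre ₂|²−|centre ₁|² = 0.0012;  |centre ₃|²−|centre ₁|² = 0.0022
plane₁₂: -0.5306x+0.3166y+0.0379z = 0.0012
Cramer: x(z) = -0.0032+0.1657z;  y(z) = -0.0014+0.1580z
into |P−centre ₁|² = l²: 1.0524z² + 0.0608z + -0.1675 = 0;  Δ = 0.7089;  z = -0.4289 or 0.3711 → z<0 root = -0.4289
x = -0.0743, y = -0.0692

(-0.0743, -0.0692, -0.4289)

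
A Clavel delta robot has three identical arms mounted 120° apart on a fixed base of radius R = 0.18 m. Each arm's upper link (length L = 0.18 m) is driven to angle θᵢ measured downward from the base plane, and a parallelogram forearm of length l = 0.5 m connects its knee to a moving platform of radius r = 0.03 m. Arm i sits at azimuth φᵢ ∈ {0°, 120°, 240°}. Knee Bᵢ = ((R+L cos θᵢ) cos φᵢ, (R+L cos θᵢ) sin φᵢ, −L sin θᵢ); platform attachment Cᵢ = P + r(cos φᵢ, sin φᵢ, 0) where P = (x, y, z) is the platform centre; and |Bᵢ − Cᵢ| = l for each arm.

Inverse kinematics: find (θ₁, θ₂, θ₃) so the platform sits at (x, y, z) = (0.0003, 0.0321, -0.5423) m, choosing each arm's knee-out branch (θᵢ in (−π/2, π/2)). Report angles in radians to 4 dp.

θ₁ = 0.7853, θ₂ = 0.6980, θ₃ = 0.8728

arm 1 (φ=0.0°): x'=0.0003, y'=0.0321
  A cos θ + B sin θ = C:  0.1497·cos θ + -0.5423·sin θ = -0.2776
  √(A²+B²)=0.5626;  θ1 = -1.3015+2.0868 ≈ 0.7853
rotate P by −φ2: (0.0276, -0.0163, -0.5423)
  e−x'=0.1224;  (l²−L²−(e−x')²−y'²−z²)/2L = -0.2548
  θ2 = atan2(B,A) + arccos(C/0.5559) = 0.6980
rotate P by −φ3: (-0.0279, -0.0158, -0.5423)
  A=0.1779, B=-0.5423, C=(l²−L²−A²−y'²−z²)/(2L)=-0.3011
  θ3 = atan2(B,A) + arccos(C/0.5707) = 0.8728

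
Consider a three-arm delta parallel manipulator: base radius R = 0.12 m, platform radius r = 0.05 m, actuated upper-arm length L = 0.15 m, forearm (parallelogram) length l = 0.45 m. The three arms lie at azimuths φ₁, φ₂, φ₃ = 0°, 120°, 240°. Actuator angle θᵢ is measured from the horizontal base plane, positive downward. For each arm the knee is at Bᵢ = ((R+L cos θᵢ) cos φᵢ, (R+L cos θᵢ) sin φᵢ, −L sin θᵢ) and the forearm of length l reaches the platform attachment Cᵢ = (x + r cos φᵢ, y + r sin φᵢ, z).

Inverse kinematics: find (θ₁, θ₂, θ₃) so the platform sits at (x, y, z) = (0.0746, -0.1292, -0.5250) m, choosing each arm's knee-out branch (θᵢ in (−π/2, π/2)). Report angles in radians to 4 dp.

arm 1 (φ=0.0°): x'=0.0746, y'=-0.1292
  e−x'=-0.0046;  (l²−L²−(e−x')²−y'²−z²)/2L = -0.3745
  γ=atan2(-0.5250,-0.0046)=-1.5796;  ψ=arccos(-0.7132)=2.3649;  θ1=γ+ψ≈0.7853
arm 2 (φ=120.0°): x'=-0.1492, y'=0.0000
  A cos θ + B sin θ = C:  0.2192·cos θ + -0.5250·sin θ = -0.4789
  √(A²+B²)=0.5689;  θ2 = -1.1753+2.5713 ≈ 1.3961
rotate P by −φ3: (0.0746, 0.1292, -0.5250)
  e−x'=-0.0046;  (l²−L²−(e−x')²−y'²−z²)/2L = -0.3745
  θ3 = atan2(B,A) + arccos(C/0.5250) = 0.7854

θ₁ = 0.7853, θ₂ = 1.3961, θ₃ = 0.7854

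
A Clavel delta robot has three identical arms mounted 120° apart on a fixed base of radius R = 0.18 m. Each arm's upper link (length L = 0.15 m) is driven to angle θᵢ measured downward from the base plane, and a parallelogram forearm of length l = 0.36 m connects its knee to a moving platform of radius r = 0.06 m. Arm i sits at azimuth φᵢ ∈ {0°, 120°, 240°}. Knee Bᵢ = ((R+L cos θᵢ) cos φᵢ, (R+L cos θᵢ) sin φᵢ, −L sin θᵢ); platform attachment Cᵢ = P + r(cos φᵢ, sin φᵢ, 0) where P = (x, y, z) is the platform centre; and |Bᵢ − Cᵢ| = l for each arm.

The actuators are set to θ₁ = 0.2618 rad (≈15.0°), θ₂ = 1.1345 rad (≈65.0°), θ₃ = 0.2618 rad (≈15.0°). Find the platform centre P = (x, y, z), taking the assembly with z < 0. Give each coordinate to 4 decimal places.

(0.0641, -0.1110, -0.3162)

O1 = (0.2649·cos0.0°, 0.2649·sin0.0°, -0.0388) = (0.2649, 0.0000, -0.0388)
φ2=120.0°: virtual centre (-0.0917, 0.1588, -0.1359), radius l
arm 3 at φ=240.0°: e+L cos θ3 = 0.2649;  O3 = (-0.1324, -0.2294, -0.0388)
eliminate P² terms by subtracting sphere 1 from 2 and 3
[-0.7132 0.3176 -0.1943]·P = -0.0196;  [-0.7947 -0.4588 0.0000]·P = 0.0000
Cramer: x(z) = 0.0155-0.1538z;  y(z) = -0.0268+0.2663z
sphere 1 gives Az²+Bz+C=0 with A=1.0946, B=0.1401, C=-0.0652;  B²−4AC=0.3050;  roots -0.3162, 0.1883;  negative root z = -0.3162
x = 0.0641, y = -0.1110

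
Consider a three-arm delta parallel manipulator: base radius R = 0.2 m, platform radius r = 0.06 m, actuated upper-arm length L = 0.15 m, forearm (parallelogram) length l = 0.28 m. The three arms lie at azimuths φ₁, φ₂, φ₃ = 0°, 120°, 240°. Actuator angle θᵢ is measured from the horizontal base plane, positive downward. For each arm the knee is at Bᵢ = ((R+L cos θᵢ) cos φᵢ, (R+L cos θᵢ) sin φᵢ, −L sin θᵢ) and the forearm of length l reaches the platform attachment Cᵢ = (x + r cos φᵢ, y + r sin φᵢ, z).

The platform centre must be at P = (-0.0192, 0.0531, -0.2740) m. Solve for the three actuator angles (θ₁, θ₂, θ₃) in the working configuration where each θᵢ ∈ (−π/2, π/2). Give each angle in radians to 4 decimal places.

θ₁ = 1.0476, θ₂ = 0.6108, θ₃ = 1.1347

arm 1 (φ=0.0°): x'=-0.0192, y'=0.0531
  A cos θ + B sin θ = C:  0.1592·cos θ + -0.2740·sin θ = -0.1578
  γ=atan2(-0.2740,0.1592)=-1.0444;  ψ=arccos(-0.4980)=2.0920;  θ1=γ+ψ≈1.0476
rotate P by −φ2: (0.0556, -0.0099, -0.2740)
  A=0.0844, B=-0.2740, C=(l²−L²−A²−y'²−z²)/(2L)=-0.0880
  γ=atan2(-0.2740,0.0844)=-1.2719;  ψ=arccos(-0.3069)=1.8828;  θ2=γ+ψ≈0.6108
rotate P by −φ3: (-0.0364, -0.0432, -0.2740)
  A cos θ + B sin θ = C:  0.1764·cos θ + -0.2740·sin θ = -0.1738
  θ3 = atan2(B,A) + arccos(C/0.3259) = 1.1347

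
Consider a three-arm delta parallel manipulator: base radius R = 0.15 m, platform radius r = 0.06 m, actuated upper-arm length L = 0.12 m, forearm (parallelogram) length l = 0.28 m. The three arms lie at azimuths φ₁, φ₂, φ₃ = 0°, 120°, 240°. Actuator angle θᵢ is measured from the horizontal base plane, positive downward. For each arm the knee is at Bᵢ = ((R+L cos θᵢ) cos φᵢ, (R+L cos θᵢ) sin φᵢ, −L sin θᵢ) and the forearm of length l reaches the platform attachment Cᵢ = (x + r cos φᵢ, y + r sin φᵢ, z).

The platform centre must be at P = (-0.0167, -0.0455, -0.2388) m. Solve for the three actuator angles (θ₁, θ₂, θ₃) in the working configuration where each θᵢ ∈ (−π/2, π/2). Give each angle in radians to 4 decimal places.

φ1=0.0° → target in arm frame (-0.0167, -0.0455)
  A=0.1067, B=-0.2388, C=(l²−L²−A²−y'²−z²)/(2L)=-0.0270
  θ1 = atan2(B,A) + arccos(C/0.2616) = 0.5236
rotate P by −φ2: (-0.0311, 0.0372, -0.2388)
  A cos θ + B sin θ = C:  0.1211·cos θ + -0.2388·sin θ = -0.0378
  √(A²+B²)=0.2677;  θ2 = -1.1016+1.7123 ≈ 0.6107
arm 3 (φ=240.0°): x'=0.0478, y'=0.0083
  A=0.0422, B=-0.2388, C=(l²−L²−A²−y'²−z²)/(2L)=0.0213
  θ3 = atan2(B,A) + arccos(C/0.2425) = 0.0870

θ₁ = 0.5236, θ₂ = 0.6107, θ₃ = 0.0870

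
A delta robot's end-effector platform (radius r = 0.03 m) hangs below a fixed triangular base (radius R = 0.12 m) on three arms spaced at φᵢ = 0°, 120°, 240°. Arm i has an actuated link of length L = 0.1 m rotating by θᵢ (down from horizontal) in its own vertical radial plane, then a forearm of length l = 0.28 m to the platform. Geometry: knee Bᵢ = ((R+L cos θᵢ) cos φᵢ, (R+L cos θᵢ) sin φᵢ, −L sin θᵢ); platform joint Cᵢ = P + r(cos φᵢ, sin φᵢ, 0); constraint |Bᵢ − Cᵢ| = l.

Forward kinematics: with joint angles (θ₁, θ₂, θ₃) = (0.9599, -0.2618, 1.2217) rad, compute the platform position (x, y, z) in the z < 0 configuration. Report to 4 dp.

S1 = (0.1474·cos0.0°, 0.1474·sin0.0°, -0.0819) = (0.1474, 0.0000, -0.0819)
S2 = (0.1866·cos120.0°, 0.1866·sin120.0°, 0.0259) = (-0.0933, 0.1616, 0.0259)
arm 3 at φ=240.0°: (R−r)+L cos θ3 = 0.1242;  S3 = (-0.0621, -0.1076, -0.0940)
eliminate P² terms by subtracting sphere 1 from 2 and 3
linear system: -0.4813x+0.3232y = 0.0071−0.2156z; -0.4189x+-0.2151y = -0.0042−-0.0241z
det = 0.2389;  x = -0.0007+0.1615z,  y = 0.0208+-0.4266z
sphere 1 gives Az²+Bz+C=0 with A=1.2080, B=0.0983, C=-0.0493;  B²−4AC=0.2480;  roots -0.2468, 0.1655;  negative root z = -0.2468
x = -0.0406, y = 0.1261

(-0.0406, 0.1261, -0.2468)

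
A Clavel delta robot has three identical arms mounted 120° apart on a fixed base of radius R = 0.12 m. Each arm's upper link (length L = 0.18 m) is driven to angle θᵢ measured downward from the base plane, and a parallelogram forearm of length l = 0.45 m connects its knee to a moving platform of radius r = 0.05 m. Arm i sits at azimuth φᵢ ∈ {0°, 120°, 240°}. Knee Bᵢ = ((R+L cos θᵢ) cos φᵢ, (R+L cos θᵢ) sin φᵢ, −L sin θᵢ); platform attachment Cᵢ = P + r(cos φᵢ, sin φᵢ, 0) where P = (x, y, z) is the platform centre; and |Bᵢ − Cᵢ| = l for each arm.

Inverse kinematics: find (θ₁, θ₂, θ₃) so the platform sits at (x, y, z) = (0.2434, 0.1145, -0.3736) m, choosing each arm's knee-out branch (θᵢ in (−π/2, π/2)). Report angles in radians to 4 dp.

θ₁ = -0.3491, θ₂ = 0.6111, θ₃ = 1.1345

φ1=0.0° → target in arm frame (0.2434, 0.1145)
  e−x'=-0.1734;  (l²−L²−(e−x')²−y'²−z²)/2L = -0.0352
  γ=atan2(-0.3736,-0.1734)=-2.0053;  ψ=arccos(-0.0853)=1.6562;  θ1=γ+ψ≈-0.3491
rotate P by −φ2: (-0.0225, -0.2680, -0.3736)
  A=0.0925, B=-0.3736, C=(l²−L²−A²−y'²−z²)/(2L)=-0.1386
  γ=atan2(-0.3736,0.0925)=-1.3280;  ψ=arccos(-0.3600)=1.9391;  θ2=γ+ψ≈0.6111
φ3=240.0° → target in arm frame (-0.2209, 0.1535)
  A=0.2909, B=-0.3736, C=(l²−L²−A²−y'²−z²)/(2L)=-0.2157
  √(A²+B²)=0.4735;  θ3 = -0.9093+2.0438 ≈ 1.1345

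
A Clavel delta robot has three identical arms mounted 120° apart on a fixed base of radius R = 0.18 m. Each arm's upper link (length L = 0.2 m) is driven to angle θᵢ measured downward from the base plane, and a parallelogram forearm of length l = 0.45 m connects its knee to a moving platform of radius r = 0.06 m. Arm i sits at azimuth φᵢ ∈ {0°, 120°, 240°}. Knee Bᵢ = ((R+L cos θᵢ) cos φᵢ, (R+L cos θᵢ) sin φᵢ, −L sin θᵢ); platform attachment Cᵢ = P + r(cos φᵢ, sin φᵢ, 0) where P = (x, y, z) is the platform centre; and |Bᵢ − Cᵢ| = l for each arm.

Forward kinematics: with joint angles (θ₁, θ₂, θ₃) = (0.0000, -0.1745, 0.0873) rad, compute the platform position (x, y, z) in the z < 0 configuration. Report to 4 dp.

arm 1 at φ=0.0°: e+L cos θ1 = 0.3200;  S1 = (0.3200, 0.0000, 0.0000)
S2 = (0.3170·cos120.0°, 0.3170·sin120.0°, 0.0347) = (-0.1585, 0.2745, 0.0347)
arm 3 at φ=240.0°: e+L cos θ3 = 0.3192;  S3 = (-0.1596, -0.2765, -0.0174)
subtract pairs → two planes through P
plane₁₂: -0.9570x+0.5490y+0.0694z = -0.0007
Cramer: x(z) = 0.0005+0.0182z;  y(z) = -0.0005-0.0947z
sphere 1 gives Az²+Bz+C=0 with A=1.0093, B=-0.0116, C=-0.1004;  B²−4AC=0.4055;  roots -0.3097, 0.3212;  negative root z = -0.3097
x = -0.0052, y = 0.0288

(-0.0052, 0.0288, -0.3097)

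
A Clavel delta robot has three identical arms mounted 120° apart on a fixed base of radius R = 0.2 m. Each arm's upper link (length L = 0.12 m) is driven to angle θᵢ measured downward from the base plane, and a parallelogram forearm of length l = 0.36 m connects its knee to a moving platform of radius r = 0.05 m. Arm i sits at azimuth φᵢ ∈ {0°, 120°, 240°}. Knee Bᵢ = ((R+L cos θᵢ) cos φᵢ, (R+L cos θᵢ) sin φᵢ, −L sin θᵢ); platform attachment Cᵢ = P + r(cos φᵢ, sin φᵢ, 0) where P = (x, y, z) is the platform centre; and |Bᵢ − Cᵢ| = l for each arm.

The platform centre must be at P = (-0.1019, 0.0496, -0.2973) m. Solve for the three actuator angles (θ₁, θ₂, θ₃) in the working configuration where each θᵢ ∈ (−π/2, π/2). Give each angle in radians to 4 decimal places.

θ₁ = 1.1343, θ₂ = -0.0874, θ₃ = 0.5232

φ1=0.0° → target in arm frame (-0.1019, 0.0496)
  A=0.2519, B=-0.2973, C=(l²−L²−A²−y'²−z²)/(2L)=-0.1629
  γ=atan2(-0.2973,0.2519)=-0.8679;  ψ=arccos(-0.4181)=2.0022;  θ1=γ+ψ≈1.1343
φ2=120.0° → target in arm frame (0.0939, 0.0634)
  A=0.0561, B=-0.2973, C=(l²−L²−A²−y'²−z²)/(2L)=0.0818
  θ2 = atan2(B,A) + arccos(C/0.3025) = -0.0874
arm 3 (φ=240.0°): x'=0.0080, y'=-0.1130
  A=0.1420, B=-0.2973, C=(l²−L²−A²−y'²−z²)/(2L)=-0.0256
  θ3 = atan2(B,A) + arccos(C/0.3295) = 0.5232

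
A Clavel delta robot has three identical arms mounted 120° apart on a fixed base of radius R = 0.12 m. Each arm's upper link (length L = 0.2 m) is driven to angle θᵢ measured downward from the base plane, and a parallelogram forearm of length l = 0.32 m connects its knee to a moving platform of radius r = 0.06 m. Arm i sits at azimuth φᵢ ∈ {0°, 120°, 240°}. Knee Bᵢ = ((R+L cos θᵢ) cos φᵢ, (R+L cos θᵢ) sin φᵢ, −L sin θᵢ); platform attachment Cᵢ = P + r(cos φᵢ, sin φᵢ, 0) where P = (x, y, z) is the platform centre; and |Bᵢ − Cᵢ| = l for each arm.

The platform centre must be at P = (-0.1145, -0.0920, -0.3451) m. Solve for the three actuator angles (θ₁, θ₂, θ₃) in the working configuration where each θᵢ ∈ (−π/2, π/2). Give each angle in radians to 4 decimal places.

θ₁ = 1.1345, θ₂ = 0.8727, θ₃ = 0.2617

φ1=0.0° → target in arm frame (-0.1145, -0.0920)
  A cos θ + B sin θ = C:  0.1745·cos θ + -0.3451·sin θ = -0.2390
  γ=atan2(-0.3451,0.1745)=-1.1026;  ψ=arccos(-0.6181)=2.2371;  θ1=γ+ψ≈1.1345
φ2=120.0° → target in arm frame (-0.0224, 0.1452)
  A=0.0824, B=-0.3451, C=(l²−L²−A²−y'²−z²)/(2L)=-0.2114
  γ=atan2(-0.3451,0.0824)=-1.3363;  ψ=arccos(-0.5958)=2.2091;  θ2=γ+ψ≈0.8727
φ3=240.0° → target in arm frame (0.1369, -0.0532)
  A=-0.0769, B=-0.3451, C=(l²−L²−A²−y'²−z²)/(2L)=-0.1636
  θ3 = atan2(B,A) + arccos(C/0.3536) = 0.2617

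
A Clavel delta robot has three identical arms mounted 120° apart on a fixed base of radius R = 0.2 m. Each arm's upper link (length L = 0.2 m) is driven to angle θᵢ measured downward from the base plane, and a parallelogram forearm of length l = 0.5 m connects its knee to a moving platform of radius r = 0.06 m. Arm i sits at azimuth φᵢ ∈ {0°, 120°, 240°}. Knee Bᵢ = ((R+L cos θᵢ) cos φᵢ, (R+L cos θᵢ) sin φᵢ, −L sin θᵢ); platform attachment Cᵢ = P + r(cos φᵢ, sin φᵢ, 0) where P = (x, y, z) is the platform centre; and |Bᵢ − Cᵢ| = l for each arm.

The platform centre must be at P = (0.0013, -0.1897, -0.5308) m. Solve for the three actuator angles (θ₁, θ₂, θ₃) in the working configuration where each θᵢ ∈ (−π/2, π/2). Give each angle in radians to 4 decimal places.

rotate P by −φ1: (0.0013, -0.1897, -0.5308)
  A=0.1387, B=-0.5308, C=(l²−L²−A²−y'²−z²)/(2L)=-0.3174
  √(A²+B²)=0.5486;  θ1 = -1.3152+2.1878 ≈ 0.8726
φ2=120.0° → target in arm frame (-0.1649, 0.0937)
  e−x'=0.3049;  (l²−L²−(e−x')²−y'²−z²)/2L = -0.4338
  θ2 = atan2(B,A) + arccos(C/0.6122) = 1.3090
arm 3 (φ=240.0°): x'=0.1636, y'=0.0960
  A=-0.0236, B=-0.5308, C=(l²−L²−A²−y'²−z²)/(2L)=-0.2038
  γ=atan2(-0.5308,-0.0236)=-1.6153;  ψ=arccos(-0.3836)=1.9644;  θ3=γ+ψ≈0.3492

θ₁ = 0.8726, θ₂ = 1.3090, θ₃ = 0.3492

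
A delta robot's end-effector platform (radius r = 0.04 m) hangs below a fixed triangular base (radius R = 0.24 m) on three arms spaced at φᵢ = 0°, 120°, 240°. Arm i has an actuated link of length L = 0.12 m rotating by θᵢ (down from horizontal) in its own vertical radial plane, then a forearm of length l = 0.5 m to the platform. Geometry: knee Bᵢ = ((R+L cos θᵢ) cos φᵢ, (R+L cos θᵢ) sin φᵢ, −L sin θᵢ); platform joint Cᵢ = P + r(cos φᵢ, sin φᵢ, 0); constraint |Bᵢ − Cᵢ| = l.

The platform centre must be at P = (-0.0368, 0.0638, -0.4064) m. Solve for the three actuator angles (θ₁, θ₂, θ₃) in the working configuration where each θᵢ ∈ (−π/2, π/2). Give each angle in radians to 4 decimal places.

θ₁ = 0.4363, θ₂ = -0.2611, θ₃ = 0.4366

φ1=0.0° → target in arm frame (-0.0368, 0.0638)
  e−x'=0.2368;  (l²−L²−(e−x')²−y'²−z²)/2L = 0.0429
  θ1 = atan2(B,A) + arccos(C/0.4704) = 0.4363
φ2=120.0° → target in arm frame (0.0737, 0.0000)
  A=0.1263, B=-0.4064, C=(l²−L²−A²−y'²−z²)/(2L)=0.2270
  θ2 = atan2(B,A) + arccos(C/0.4256) = -0.2611
rotate P by −φ3: (-0.0369, -0.0638, -0.4064)
  A=0.2369, B=-0.4064, C=(l²−L²−A²−y'²−z²)/(2L)=0.0428
  θ3 = atan2(B,A) + arccos(C/0.4704) = 0.4366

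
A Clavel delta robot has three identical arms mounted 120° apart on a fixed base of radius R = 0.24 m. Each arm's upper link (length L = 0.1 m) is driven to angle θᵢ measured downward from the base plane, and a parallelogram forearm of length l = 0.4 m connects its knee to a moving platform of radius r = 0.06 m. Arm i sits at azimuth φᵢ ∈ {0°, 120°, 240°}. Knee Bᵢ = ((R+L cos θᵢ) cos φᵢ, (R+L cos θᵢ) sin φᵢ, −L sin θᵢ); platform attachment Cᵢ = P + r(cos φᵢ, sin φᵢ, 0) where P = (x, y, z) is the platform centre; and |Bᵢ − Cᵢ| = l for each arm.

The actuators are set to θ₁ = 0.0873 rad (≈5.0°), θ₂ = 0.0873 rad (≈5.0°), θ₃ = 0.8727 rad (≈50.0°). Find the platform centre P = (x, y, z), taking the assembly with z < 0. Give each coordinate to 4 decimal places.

(0.0366, 0.0633, -0.3200)

centre 1 = (0.2796·cos0.0°, 0.2796·sin0.0°, -0.0087) = (0.2796, 0.0000, -0.0087)
centre 2 = (0.2796·cos120.0°, 0.2796·sin120.0°, -0.0087) = (-0.1398, 0.2422, -0.0087)
φ3=240.0°: virtual centre (-0.1221, -0.2115, -0.0766), radius l
|centre ₂|²−|centre ₁|² = 0.0000;  |centre ₃|²−|centre ₁|² = -0.0127
linear system: -0.8389x+0.4843y = 0.0000−0.0000z; -0.8035x+-0.4231y = -0.0127−-0.1358z
det = 0.7441;  x = 0.0083+-0.0884z,  y = 0.0143+-0.1531z
into |P−centre ₁|² = l²: 1.0312z² + 0.0610z + -0.0861 = 0;  Δ = 0.3589;  z = -0.3200 or 0.2609 → z<0 root = -0.3200
x = 0.0366, y = 0.0633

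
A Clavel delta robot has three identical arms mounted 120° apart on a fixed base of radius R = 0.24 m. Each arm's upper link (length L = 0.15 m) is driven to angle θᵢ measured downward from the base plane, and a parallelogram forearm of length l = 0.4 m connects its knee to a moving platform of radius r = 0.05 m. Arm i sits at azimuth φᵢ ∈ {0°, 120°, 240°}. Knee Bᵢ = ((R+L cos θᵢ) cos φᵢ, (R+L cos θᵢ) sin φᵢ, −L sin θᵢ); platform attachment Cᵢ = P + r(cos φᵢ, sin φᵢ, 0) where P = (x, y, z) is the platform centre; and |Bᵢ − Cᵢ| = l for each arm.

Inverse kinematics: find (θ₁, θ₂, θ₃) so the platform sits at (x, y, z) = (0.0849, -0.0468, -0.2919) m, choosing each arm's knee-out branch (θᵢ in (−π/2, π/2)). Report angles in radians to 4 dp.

θ₁ = -0.0875, θ₂ = 0.9597, θ₃ = 0.5237

arm 1 (φ=0.0°): x'=0.0849, y'=-0.0468
  e−x'=0.1051;  (l²−L²−(e−x')²−y'²−z²)/2L = 0.1302
  √(A²+B²)=0.3102;  θ1 = -1.2252+1.1377 ≈ -0.0875
arm 2 (φ=120.0°): x'=-0.0830, y'=-0.0501
  e−x'=0.2730;  (l²−L²−(e−x')²−y'²−z²)/2L = -0.0825
  γ=atan2(-0.2919,0.2730)=-0.8189;  ψ=arccos(-0.2063)=1.7786;  θ2=γ+ψ≈0.9597
φ3=240.0° → target in arm frame (-0.0019, 0.0969)
  A=0.1919, B=-0.2919, C=(l²−L²−A²−y'²−z²)/(2L)=0.0202
  γ=atan2(-0.2919,0.1919)=-0.9892;  ψ=arccos(0.0579)=1.5129;  θ3=γ+ψ≈0.5237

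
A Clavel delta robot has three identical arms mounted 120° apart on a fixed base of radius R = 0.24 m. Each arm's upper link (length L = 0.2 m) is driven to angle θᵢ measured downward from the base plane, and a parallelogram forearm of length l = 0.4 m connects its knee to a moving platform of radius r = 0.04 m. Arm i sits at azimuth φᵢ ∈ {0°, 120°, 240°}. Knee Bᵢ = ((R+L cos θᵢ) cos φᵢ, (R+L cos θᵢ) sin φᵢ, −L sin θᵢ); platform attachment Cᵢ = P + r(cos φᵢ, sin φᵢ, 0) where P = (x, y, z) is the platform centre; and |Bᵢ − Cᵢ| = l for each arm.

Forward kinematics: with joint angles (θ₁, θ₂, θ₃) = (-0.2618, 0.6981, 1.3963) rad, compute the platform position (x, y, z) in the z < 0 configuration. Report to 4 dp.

(0.1433, 0.0962, -0.2454)

arm 1 at φ=0.0°: (R−r)+L cos θ1 = 0.3932;  O1 = (0.3932, 0.0000, 0.0518)
O2 = (0.3532·cos120.0°, 0.3532·sin120.0°, -0.1286) = (-0.1766, 0.3059, -0.1286)
φ3=240.0°: virtual centre (-0.1174, -0.2033, -0.1970), radius l
subtract pairs → two planes through P
linear system: -1.1396x+0.6118y = -0.0160−-0.3606z; -1.0211x+-0.4066y = -0.0634−-0.4975z
Cramer: x(z) = 0.0416-0.4145z;  y(z) = 0.0514-0.1826z
quadratic in z: (1.2051)z²+(0.1691)z+(-0.0311)=0, √Δ=0.4224 → z ∈ {-0.2454, 0.1051}; z = -0.2454 (taking z<0)
x = 0.1433, y = 0.0962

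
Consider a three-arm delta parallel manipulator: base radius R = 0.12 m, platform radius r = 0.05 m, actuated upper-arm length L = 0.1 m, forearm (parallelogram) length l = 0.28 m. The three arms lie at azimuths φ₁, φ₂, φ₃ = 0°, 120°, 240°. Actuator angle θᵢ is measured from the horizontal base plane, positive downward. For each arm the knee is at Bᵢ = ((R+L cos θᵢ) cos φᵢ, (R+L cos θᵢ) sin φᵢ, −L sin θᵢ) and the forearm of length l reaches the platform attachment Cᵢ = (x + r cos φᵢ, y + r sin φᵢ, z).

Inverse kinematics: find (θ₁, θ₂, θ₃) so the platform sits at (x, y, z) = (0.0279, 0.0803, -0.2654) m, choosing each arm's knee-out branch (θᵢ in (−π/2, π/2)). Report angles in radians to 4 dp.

φ1=0.0° → target in arm frame (0.0279, 0.0803)
  A cos θ + B sin θ = C:  0.0421·cos θ + -0.2654·sin θ = -0.0513
  γ=atan2(-0.2654,0.0421)=-1.4135;  ψ=arccos(-0.1909)=1.7628;  θ1=γ+ψ≈0.3494
arm 2 (φ=120.0°): x'=0.0556, y'=-0.0643
  A cos θ + B sin θ = C:  0.0144·cos θ + -0.2654·sin θ = -0.0319
  √(A²+B²)=0.2658;  θ2 = -1.5166+1.6911 ≈ 0.1746
arm 3 (φ=240.0°): x'=-0.0835, y'=-0.0160
  e−x'=0.1535;  (l²−L²−(e−x')²−y'²−z²)/2L = -0.1293
  θ3 = atan2(B,A) + arccos(C/0.3066) = 0.9596

θ₁ = 0.3494, θ₂ = 0.1746, θ₃ = 0.9596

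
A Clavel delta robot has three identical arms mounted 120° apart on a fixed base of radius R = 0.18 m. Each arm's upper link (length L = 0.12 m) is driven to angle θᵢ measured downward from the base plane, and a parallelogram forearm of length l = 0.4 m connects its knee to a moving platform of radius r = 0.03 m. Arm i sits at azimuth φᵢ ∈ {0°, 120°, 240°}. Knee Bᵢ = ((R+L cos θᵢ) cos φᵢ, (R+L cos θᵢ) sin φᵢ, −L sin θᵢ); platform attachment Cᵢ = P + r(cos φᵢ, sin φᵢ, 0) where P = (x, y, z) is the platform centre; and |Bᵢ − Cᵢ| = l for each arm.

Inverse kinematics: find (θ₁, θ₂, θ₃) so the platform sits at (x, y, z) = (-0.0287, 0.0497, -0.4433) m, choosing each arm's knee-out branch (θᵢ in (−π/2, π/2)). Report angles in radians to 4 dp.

θ₁ = 1.2219, θ₂ = 0.7851, θ₃ = 1.2218

arm 1 (φ=0.0°): x'=-0.0287, y'=0.0497
  e−x'=0.1787;  (l²−L²−(e−x')²−y'²−z²)/2L = -0.3555
  θ1 = atan2(B,A) + arccos(C/0.4780) = 1.2219
φ2=120.0° → target in arm frame (0.0574, 0.0000)
  A=0.0926, B=-0.4433, C=(l²−L²−A²−y'²−z²)/(2L)=-0.2479
  √(A²+B²)=0.4529;  θ2 = -1.3649+2.1500 ≈ 0.7851
φ3=240.0° → target in arm frame (-0.0287, -0.0497)
  e−x'=0.1787;  (l²−L²−(e−x')²−y'²−z²)/2L = -0.3555
  θ3 = atan2(B,A) + arccos(C/0.4780) = 1.2218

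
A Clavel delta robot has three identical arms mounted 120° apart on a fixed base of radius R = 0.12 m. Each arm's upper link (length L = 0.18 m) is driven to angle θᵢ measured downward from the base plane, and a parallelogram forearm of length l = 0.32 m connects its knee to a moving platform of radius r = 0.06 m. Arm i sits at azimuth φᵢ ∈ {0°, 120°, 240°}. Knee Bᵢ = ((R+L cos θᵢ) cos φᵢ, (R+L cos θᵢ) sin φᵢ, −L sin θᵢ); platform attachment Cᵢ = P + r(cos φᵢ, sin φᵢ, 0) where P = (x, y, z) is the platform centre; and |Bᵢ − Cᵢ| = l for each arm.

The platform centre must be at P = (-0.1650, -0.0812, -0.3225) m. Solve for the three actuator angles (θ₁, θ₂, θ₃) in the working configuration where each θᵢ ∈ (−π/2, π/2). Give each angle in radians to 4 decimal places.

rotate P by −φ1: (-0.1650, -0.0812, -0.3225)
  A cos θ + B sin θ = C:  0.2250·cos θ + -0.3225·sin θ = -0.2534
  γ=atan2(-0.3225,0.2250)=-0.9616;  ψ=arccos(-0.6444)=2.2710;  θ1=γ+ψ≈1.3094
rotate P by −φ2: (0.0122, 0.1835, -0.3225)
  e−x'=0.0478;  (l²−L²−(e−x')²−y'²−z²)/2L = -0.1943
  θ2 = atan2(B,A) + arccos(C/0.3260) = 0.7858
rotate P by −φ3: (0.1528, -0.1023, -0.3225)
  e−x'=-0.0928;  (l²−L²−(e−x')²−y'²−z²)/2L = -0.1475
  θ3 = atan2(B,A) + arccos(C/0.3356) = 0.1747

θ₁ = 1.3094, θ₂ = 0.7858, θ₃ = 0.1747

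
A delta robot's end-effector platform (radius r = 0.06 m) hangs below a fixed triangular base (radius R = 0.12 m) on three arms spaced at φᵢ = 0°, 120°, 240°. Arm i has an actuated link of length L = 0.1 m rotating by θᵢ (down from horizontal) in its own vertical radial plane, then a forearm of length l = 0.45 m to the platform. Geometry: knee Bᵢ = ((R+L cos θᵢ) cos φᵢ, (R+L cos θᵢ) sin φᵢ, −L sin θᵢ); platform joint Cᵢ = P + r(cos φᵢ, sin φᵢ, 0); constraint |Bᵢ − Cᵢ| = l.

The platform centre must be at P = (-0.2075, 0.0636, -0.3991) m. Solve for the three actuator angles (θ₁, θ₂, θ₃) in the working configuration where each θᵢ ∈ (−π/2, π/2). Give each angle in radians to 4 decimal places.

θ₁ = 1.0473, θ₂ = -0.2619, θ₃ = 0.1747

rotate P by −φ1: (-0.2075, 0.0636, -0.3991)
  e−x'=0.2675;  (l²−L²−(e−x')²−y'²−z²)/2L = -0.2119
  √(A²+B²)=0.4805;  θ1 = -0.9803+2.0276 ≈ 1.0473
arm 2 (φ=120.0°): x'=0.1588, y'=0.1479
  A=-0.0988, B=-0.3991, C=(l²−L²−A²−y'²−z²)/(2L)=0.0079
  √(A²+B²)=0.4112;  θ2 = -1.8135+1.5516 ≈ -0.2619
arm 3 (φ=240.0°): x'=0.0487, y'=-0.2115
  A=0.0113, B=-0.3991, C=(l²−L²−A²−y'²−z²)/(2L)=-0.0582
  θ3 = atan2(B,A) + arccos(C/0.3993) = 0.1747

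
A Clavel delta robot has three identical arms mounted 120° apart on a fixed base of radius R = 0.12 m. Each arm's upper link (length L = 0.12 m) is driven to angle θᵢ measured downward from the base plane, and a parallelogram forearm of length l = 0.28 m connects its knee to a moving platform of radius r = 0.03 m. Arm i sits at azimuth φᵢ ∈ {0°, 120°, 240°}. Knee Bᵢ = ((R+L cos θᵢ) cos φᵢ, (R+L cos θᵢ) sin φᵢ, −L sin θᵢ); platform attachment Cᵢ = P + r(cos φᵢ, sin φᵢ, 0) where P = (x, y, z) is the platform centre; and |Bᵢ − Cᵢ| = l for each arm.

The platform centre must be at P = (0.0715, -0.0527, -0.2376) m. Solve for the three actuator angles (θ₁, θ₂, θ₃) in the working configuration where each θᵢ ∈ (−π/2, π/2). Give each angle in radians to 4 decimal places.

θ₁ = 0.0002, θ₂ = 0.9596, θ₃ = 0.4361

arm 1 (φ=0.0°): x'=0.0715, y'=-0.0527
  e−x'=0.0185;  (l²−L²−(e−x')²−y'²−z²)/2L = 0.0184
  γ=atan2(-0.2376,0.0185)=-1.4931;  ψ=arccos(0.0774)=1.4933;  θ1=γ+ψ≈0.0002
rotate P by −φ2: (-0.0814, -0.0356, -0.2376)
  A=0.1714, B=-0.2376, C=(l²−L²−A²−y'²−z²)/(2L)=-0.0962
  √(A²+B²)=0.2930;  θ2 = -0.9459+1.9055 ≈ 0.9596
rotate P by −φ3: (0.0099, 0.0883, -0.2376)
  A cos θ + B sin θ = C:  0.0801·cos θ + -0.2376·sin θ = -0.0278
  γ=atan2(-0.2376,0.0801)=-1.2456;  ψ=arccos(-0.1107)=1.6817;  θ3=γ+ψ≈0.4361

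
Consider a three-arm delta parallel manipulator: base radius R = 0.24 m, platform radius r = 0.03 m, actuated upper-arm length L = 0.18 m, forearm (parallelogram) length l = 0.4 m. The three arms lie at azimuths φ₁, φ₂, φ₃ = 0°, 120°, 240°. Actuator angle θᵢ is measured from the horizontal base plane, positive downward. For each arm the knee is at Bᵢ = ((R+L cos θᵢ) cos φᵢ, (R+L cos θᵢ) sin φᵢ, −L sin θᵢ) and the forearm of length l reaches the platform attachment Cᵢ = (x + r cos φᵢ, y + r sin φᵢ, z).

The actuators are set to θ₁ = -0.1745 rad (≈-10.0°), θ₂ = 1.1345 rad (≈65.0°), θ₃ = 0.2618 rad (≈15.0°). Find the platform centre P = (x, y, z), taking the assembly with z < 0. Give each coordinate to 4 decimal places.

(0.0769, -0.0835, -0.2069)

centre 1 = (0.3873·cos0.0°, 0.3873·sin0.0°, 0.0313) = (0.3873, 0.0000, 0.0313)
φ2=120.0°: virtual centre (-0.1430, 0.2477, -0.1631), radius l
φ3=240.0°: virtual centre (-0.1919, -0.3324, -0.0466), radius l
eliminate P² terms by subtracting sphere 1 from 2 and 3
[-1.0606 0.4955 -0.3888]·P = -0.0425;  [-1.1584 -0.6649 -0.1557]·P = -0.0014
det = 1.2791;  x = 0.0226+-0.2624z,  y = -0.0373+0.2230z
sphere 1 gives Az²+Bz+C=0 with A=1.1186, B=0.1122, C=-0.0247;  B²−4AC=0.1230;  roots -0.2069, 0.1066;  negative root z = -0.2069
x = 0.0769, y = -0.0835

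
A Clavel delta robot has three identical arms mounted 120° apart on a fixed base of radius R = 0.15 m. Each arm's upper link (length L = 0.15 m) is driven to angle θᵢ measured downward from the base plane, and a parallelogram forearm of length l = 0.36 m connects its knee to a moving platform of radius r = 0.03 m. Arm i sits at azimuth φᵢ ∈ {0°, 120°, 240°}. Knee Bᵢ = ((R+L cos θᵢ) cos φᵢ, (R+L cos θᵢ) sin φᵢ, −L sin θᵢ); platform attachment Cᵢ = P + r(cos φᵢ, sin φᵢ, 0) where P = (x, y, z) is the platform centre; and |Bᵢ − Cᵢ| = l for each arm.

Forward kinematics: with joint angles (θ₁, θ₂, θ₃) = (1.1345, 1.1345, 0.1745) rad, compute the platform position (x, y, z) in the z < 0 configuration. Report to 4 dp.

(-0.0695, -0.1203, -0.3622)

centre 1 = (0.1834·cos0.0°, 0.1834·sin0.0°, -0.1359) = (0.1834, 0.0000, -0.1359)
arm 2 at φ=120.0°: (R−r)+L cos θ2 = 0.1834;  centre 2 = (-0.0917, 0.1588, -0.1359)
φ3=240.0°: virtual centre (-0.1339, -0.2319, -0.0260), radius l
subtract pairs → two planes through P
linear system: -0.5502x+0.3176y = 0.0000−0.0000z; -0.6345x+-0.4637y = 0.0202−0.2198z
det = 0.4567;  x = -0.0141+0.1529z,  y = -0.0244+0.2648z
quadratic in z: (1.0935)z²+(0.1986)z+(-0.0715)=0, √Δ=0.5936 → z ∈ {-0.3622, 0.1806}; z = -0.3622 (taking z<0)
x = -0.0695, y = -0.1203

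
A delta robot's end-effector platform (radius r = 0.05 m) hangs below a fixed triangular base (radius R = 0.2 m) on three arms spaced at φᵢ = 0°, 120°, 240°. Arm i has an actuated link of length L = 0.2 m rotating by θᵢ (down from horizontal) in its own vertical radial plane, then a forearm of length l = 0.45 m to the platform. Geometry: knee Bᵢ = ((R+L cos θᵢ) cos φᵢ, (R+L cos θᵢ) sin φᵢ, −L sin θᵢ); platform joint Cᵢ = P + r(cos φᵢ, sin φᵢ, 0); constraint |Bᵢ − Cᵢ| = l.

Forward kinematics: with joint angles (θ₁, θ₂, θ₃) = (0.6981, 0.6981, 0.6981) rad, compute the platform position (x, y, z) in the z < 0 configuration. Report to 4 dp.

(0.0000, 0.0000, -0.4611)

S1 = (0.3032·cos0.0°, 0.3032·sin0.0°, -0.1286) = (0.3032, 0.0000, -0.1286)
S2 = (0.3032·cos120.0°, 0.3032·sin120.0°, -0.1286) = (-0.1516, 0.2626, -0.1286)
S3 = (0.3032·cos240.0°, 0.3032·sin240.0°, -0.1286) = (-0.1516, -0.2626, -0.1286)
subtract pairs → two planes through P
plane₁₂: -0.9096x+0.5252y+0.0000z = 0.0000
det = 0.9554;  x = 0.0000+0.0000z,  y = 0.0000+0.0000z
into |P−S₁|² = l²: 1.0000z² + 0.2571z + -0.0940 = 0;  Δ = 0.4422;  z = -0.4611 or 0.2040 → z<0 root = -0.4611
x = 0.0000, y = 0.0000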